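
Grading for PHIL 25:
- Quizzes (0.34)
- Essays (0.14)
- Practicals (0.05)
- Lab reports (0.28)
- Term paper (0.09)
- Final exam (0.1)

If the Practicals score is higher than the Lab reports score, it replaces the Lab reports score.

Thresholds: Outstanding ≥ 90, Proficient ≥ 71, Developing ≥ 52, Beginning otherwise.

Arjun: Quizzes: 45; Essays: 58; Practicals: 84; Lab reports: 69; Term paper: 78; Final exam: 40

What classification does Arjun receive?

Developing

Practicals (84) > Lab reports (69), so Lab reports counts as 84.
Weighted total:
  Quizzes 45 × 0.34 = 15.3
  Essays 58 × 0.14 = 8.12
  Practicals 84 × 0.05 = 4.2
  Lab reports 84 × 0.28 = 23.52
  Term paper 78 × 0.09 = 7.02
  Final exam 40 × 0.1 = 4
Sum = 62.16
62.16 is ≥ 52 and < 71 → Developing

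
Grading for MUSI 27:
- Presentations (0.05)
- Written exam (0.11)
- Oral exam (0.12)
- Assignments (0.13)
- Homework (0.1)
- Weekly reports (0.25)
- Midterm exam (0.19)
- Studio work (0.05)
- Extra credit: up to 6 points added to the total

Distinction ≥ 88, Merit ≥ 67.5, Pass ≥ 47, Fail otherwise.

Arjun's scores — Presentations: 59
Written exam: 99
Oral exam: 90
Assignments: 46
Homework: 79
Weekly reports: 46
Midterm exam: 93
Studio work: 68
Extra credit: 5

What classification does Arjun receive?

Weighted total:
  Presentations 59 × 0.05 = 2.95
  Written exam 99 × 0.11 = 10.89
  Oral exam 90 × 0.12 = 10.8
  Assignments 46 × 0.13 = 5.98
  Homework 79 × 0.1 = 7.9
  Weekly reports 46 × 0.25 = 11.5
  Midterm exam 93 × 0.19 = 17.67
  Studio work 68 × 0.05 = 3.4
Sum = 71.09
Extra credit: 71.09 + 5 = 76.09
76.09 is ≥ 67.5 and < 88 → Merit

Merit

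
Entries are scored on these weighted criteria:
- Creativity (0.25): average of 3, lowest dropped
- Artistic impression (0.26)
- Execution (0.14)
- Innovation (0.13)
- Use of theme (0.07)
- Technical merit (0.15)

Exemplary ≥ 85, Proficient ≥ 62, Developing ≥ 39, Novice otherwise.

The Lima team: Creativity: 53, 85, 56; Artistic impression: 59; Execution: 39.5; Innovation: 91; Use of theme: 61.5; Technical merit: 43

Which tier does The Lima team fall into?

Developing

Creativity: drop 53 → average of remaining 2 = 141/2 = 70.5
Weighted total:
  Creativity 70.5 × 0.25 = 17.625
  Artistic impression 59 × 0.26 = 15.34
  Execution 39.5 × 0.14 = 5.53
  Innovation 91 × 0.13 = 11.83
  Use of theme 61.5 × 0.07 = 4.305
  Technical merit 43 × 0.15 = 6.45
Sum = 61.08
61.08 is ≥ 39 and < 62 → Developing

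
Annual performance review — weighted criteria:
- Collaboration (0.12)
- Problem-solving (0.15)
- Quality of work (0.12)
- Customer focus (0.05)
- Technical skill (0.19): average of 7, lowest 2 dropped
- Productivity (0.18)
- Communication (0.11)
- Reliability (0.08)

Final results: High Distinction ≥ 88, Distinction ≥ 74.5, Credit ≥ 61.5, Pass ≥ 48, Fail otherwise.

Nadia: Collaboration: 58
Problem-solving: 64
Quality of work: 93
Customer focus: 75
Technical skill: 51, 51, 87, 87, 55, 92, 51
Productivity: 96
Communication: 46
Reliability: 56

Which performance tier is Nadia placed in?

Technical skill: drop 51, 51 → average of remaining 5 = 372/5 = 74.4
Weighted total:
  Collaboration 58 × 0.12 = 6.96
  Problem-solving 64 × 0.15 = 9.6
  Quality of work 93 × 0.12 = 11.16
  Customer focus 75 × 0.05 = 3.75
  Technical skill 74.4 × 0.19 = 14.136
  Productivity 96 × 0.18 = 17.28
  Communication 46 × 0.11 = 5.06
  Reliability 56 × 0.08 = 4.48
Sum = 72.426
72.426 is ≥ 61.5 and < 74.5 → Credit

Credit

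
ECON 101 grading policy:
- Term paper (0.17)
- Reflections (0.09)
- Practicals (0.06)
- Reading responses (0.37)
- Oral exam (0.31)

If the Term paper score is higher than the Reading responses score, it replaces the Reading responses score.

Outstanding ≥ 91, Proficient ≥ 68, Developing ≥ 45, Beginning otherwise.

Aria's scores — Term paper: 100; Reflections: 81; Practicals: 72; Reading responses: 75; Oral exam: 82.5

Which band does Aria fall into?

Term paper (100) > Reading responses (75), so Reading responses counts as 100.
Weighted total:
  Term paper 100 × 0.17 = 17
  Reflections 81 × 0.09 = 7.29
  Practicals 72 × 0.06 = 4.32
  Reading responses 100 × 0.37 = 37
  Oral exam 82.5 × 0.31 = 25.575
Sum = 91.185
91.185 ≥ 91 → Outstanding

Outstanding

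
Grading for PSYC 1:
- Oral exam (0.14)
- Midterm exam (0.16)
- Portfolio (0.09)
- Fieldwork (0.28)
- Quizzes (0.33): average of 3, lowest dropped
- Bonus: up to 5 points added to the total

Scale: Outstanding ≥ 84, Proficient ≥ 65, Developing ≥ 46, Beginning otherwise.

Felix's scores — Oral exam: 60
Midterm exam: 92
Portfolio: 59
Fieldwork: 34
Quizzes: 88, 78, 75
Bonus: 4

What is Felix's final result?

Quizzes: drop 75 → average of remaining 2 = 166/2 = 83
Weighted total:
  Oral exam 60 × 0.14 = 8.4
  Midterm exam 92 × 0.16 = 14.72
  Portfolio 59 × 0.09 = 5.31
  Fieldwork 34 × 0.28 = 9.52
  Quizzes 83 × 0.33 = 27.39
Sum = 65.34
Bonus: 65.34 + 4 = 69.34
69.34 is ≥ 65 and < 84 → Proficient

Proficient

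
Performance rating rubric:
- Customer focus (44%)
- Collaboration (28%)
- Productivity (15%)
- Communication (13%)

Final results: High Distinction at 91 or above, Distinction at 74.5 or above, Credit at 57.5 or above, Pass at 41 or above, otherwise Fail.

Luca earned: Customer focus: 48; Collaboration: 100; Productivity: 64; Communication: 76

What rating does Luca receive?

Weighted total:
  Customer focus 48 × 0.44 = 21.12
  Collaboration 100 × 0.28 = 28
  Productivity 64 × 0.15 = 9.6
  Communication 76 × 0.13 = 9.88
Sum = 68.6
68.6 is ≥ 57.5 and < 74.5 → Credit

Credit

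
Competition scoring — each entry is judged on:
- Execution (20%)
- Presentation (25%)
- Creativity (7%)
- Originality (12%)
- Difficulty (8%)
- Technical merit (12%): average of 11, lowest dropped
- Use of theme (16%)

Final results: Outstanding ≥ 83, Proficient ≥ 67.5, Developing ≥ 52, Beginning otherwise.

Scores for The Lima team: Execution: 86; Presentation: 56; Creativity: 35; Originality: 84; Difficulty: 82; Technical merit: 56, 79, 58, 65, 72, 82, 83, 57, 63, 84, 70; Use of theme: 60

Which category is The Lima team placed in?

Proficient

Technical merit: drop 56 → average of remaining 10 = 713/10 = 71.3
Weighted total:
  Execution 86 × 0.2 = 17.2
  Presentation 56 × 0.25 = 14
  Creativity 35 × 0.07 = 2.45
  Originality 84 × 0.12 = 10.08
  Difficulty 82 × 0.08 = 6.56
  Technical merit 71.3 × 0.12 = 8.556
  Use of theme 60 × 0.16 = 9.6
Sum = 68.446
68.446 is ≥ 67.5 and < 83 → Proficient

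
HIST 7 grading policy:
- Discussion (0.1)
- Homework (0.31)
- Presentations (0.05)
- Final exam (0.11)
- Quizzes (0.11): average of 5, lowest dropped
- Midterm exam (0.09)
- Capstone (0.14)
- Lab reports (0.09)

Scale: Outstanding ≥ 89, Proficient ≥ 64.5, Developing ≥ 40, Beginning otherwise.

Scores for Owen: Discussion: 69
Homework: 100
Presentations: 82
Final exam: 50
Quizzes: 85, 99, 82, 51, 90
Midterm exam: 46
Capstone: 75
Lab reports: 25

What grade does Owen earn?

Proficient

Quizzes: drop 51 → average of remaining 4 = 356/4 = 89
Weighted total:
  Discussion 69 × 0.1 = 6.9
  Homework 100 × 0.31 = 31
  Presentations 82 × 0.05 = 4.1
  Final exam 50 × 0.11 = 5.5
  Quizzes 89 × 0.11 = 9.79
  Midterm exam 46 × 0.09 = 4.14
  Capstone 75 × 0.14 = 10.5
  Lab reports 25 × 0.09 = 2.25
Sum = 74.18
74.18 is ≥ 64.5 and < 89 → Proficient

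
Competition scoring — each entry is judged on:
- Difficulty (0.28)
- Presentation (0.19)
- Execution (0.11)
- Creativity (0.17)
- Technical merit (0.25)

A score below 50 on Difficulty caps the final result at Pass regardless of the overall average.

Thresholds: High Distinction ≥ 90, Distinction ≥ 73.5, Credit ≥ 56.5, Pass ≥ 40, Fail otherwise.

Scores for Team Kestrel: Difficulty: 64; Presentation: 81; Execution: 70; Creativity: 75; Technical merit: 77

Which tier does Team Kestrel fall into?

Difficulty score 64 ≥ 50: minimum met.
Weighted total:
  Difficulty 64 × 0.28 = 17.92
  Presentation 81 × 0.19 = 15.39
  Execution 70 × 0.11 = 7.7
  Creativity 75 × 0.17 = 12.75
  Technical merit 77 × 0.25 = 19.25
Sum = 73.01
73.01 is ≥ 56.5 and < 73.5 → Credit

Credit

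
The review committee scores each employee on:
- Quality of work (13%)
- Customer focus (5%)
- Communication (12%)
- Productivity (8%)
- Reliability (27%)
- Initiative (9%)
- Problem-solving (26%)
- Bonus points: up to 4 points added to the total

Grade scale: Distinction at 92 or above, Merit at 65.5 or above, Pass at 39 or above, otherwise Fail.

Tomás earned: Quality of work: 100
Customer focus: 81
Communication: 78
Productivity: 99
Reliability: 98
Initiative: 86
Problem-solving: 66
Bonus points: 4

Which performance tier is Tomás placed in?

Weighted total:
  Quality of work 100 × 0.13 = 13
  Customer focus 81 × 0.05 = 4.05
  Communication 78 × 0.12 = 9.36
  Productivity 99 × 0.08 = 7.92
  Reliability 98 × 0.27 = 26.46
  Initiative 86 × 0.09 = 7.74
  Problem-solving 66 × 0.26 = 17.16
Sum = 85.69
Bonus points: 85.69 + 4 = 89.69
89.69 is ≥ 65.5 and < 92 → Merit

Merit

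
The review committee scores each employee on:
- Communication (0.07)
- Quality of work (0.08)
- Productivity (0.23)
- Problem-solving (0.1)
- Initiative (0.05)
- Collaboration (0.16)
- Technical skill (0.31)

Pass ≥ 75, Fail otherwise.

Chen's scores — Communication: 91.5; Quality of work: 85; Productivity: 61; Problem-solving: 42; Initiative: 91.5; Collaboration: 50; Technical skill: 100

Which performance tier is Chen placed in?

Pass

Weighted total:
  Communication 91.5 × 0.07 = 6.405
  Quality of work 85 × 0.08 = 6.8
  Productivity 61 × 0.23 = 14.03
  Problem-solving 42 × 0.1 = 4.2
  Initiative 91.5 × 0.05 = 4.575
  Collaboration 50 × 0.16 = 8
  Technical skill 100 × 0.31 = 31
Sum = 75.01
75.01 ≥ 75 → Pass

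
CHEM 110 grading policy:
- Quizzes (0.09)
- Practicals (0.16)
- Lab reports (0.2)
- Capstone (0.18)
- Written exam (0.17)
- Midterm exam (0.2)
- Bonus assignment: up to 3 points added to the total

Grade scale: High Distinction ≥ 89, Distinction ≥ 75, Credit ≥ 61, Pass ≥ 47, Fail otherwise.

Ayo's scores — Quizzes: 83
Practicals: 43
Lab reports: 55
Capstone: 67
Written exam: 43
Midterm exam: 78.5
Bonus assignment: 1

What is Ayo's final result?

Weighted total:
  Quizzes 83 × 0.09 = 7.47
  Practicals 43 × 0.16 = 6.88
  Lab reports 55 × 0.2 = 11
  Capstone 67 × 0.18 = 12.06
  Written exam 43 × 0.17 = 7.31
  Midterm exam 78.5 × 0.2 = 15.7
Sum = 60.42
Bonus assignment: 60.42 + 1 = 61.42
61.42 is ≥ 61 and < 75 → Credit

Credit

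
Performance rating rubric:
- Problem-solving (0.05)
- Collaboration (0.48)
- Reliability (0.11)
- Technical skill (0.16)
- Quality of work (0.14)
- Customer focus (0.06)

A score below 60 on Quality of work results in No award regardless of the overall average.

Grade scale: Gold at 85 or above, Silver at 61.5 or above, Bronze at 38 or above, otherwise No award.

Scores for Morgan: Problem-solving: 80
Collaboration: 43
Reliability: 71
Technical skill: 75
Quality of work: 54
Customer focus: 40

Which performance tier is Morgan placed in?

No award

Quality of work score 54 < 60: minimum not met.
Weighted total:
  Problem-solving 80 × 0.05 = 4
  Collaboration 43 × 0.48 = 20.64
  Reliability 71 × 0.11 = 7.81
  Technical skill 75 × 0.16 = 12
  Quality of work 54 × 0.14 = 7.56
  Customer focus 40 × 0.06 = 2.4
Sum = 54.41
Because the Quality of work minimum was not met, the result is No award.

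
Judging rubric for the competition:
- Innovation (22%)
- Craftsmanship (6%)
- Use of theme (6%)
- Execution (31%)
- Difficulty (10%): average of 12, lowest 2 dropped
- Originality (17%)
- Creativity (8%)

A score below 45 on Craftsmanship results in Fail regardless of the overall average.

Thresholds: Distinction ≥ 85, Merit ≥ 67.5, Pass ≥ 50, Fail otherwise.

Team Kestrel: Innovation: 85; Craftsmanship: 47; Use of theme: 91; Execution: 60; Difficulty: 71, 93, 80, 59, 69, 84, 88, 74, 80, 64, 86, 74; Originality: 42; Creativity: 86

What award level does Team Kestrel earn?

Difficulty: drop 59, 64 → average of remaining 10 = 799/10 = 79.9
Craftsmanship score 47 ≥ 45: minimum met.
Weighted total:
  Innovation 85 × 0.22 = 18.7
  Craftsmanship 47 × 0.06 = 2.82
  Use of theme 91 × 0.06 = 5.46
  Execution 60 × 0.31 = 18.6
  Difficulty 79.9 × 0.1 = 7.99
  Originality 42 × 0.17 = 7.14
  Creativity 86 × 0.08 = 6.88
Sum = 67.59
67.59 is ≥ 67.5 and < 85 → Merit

Merit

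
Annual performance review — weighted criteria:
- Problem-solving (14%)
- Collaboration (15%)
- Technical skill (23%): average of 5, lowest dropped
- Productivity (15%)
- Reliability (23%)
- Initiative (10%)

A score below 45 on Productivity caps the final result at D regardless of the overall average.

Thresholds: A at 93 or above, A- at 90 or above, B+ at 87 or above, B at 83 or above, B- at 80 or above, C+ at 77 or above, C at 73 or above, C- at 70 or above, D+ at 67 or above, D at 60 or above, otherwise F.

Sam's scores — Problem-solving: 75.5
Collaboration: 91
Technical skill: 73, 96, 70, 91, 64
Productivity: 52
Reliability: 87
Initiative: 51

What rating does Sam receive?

C

Technical skill: drop 64 → average of remaining 4 = 330/4 = 82.5
Productivity score 52 ≥ 45: minimum met.
Weighted total:
  Problem-solving 75.5 × 0.14 = 10.57
  Collaboration 91 × 0.15 = 13.65
  Technical skill 82.5 × 0.23 = 18.975
  Productivity 52 × 0.15 = 7.8
  Reliability 87 × 0.23 = 20.01
  Initiative 51 × 0.1 = 5.1
Sum = 76.105
76.105 is ≥ 73 and < 77 → C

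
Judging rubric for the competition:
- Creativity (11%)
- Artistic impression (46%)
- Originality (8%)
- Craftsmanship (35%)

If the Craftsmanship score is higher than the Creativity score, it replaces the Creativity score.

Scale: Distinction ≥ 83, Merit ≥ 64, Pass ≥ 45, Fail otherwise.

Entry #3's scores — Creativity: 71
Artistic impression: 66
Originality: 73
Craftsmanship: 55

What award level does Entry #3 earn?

Pass

Craftsmanship (55) ≤ Creativity (71), so Creativity stays at 71.
Weighted total:
  Creativity 71 × 0.11 = 7.81
  Artistic impression 66 × 0.46 = 30.36
  Originality 73 × 0.08 = 5.84
  Craftsmanship 55 × 0.35 = 19.25
Sum = 63.26
63.26 is ≥ 45 and < 64 → Pass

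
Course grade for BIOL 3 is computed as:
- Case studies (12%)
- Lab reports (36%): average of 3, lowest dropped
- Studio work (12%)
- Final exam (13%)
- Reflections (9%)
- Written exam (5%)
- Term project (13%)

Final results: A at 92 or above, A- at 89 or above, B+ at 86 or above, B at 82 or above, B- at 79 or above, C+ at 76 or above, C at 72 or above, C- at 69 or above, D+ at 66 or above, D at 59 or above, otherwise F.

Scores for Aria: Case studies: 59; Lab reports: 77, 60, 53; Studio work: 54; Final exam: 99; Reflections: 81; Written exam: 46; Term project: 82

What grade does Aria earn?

C-

Lab reports: drop 53 → average of remaining 2 = 137/2 = 68.5
Weighted total:
  Case studies 59 × 0.12 = 7.08
  Lab reports 68.5 × 0.36 = 24.66
  Studio work 54 × 0.12 = 6.48
  Final exam 99 × 0.13 = 12.87
  Reflections 81 × 0.09 = 7.29
  Written exam 46 × 0.05 = 2.3
  Term project 82 × 0.13 = 10.66
Sum = 71.34
71.34 is ≥ 69 and < 72 → C-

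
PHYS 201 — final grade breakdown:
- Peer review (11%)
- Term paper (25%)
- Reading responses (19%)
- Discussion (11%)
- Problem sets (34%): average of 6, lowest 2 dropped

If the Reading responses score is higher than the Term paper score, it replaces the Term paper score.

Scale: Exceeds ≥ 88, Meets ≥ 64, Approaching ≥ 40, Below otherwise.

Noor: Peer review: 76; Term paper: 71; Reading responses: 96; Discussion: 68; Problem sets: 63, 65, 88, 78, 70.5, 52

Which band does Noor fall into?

Problem sets: drop 52, 63 → average of remaining 4 = 301.5/4 = 75.375
Reading responses (96) > Term paper (71), so Term paper counts as 96.
Weighted total:
  Peer review 76 × 0.11 = 8.36
  Term paper 96 × 0.25 = 24
  Reading responses 96 × 0.19 = 18.24
  Discussion 68 × 0.11 = 7.48
  Problem sets 75.375 × 0.34 = 25.6275
Sum = 83.7075
83.7075 is ≥ 64 and < 88 → Meets

Meets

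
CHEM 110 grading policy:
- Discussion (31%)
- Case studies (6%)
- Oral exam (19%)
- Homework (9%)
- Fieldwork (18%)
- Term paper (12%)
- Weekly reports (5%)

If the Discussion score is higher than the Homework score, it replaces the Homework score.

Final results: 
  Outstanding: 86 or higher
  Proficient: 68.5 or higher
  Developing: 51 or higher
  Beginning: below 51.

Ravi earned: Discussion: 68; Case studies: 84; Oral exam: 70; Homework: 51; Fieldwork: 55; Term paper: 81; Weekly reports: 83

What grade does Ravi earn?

Proficient

Discussion (68) > Homework (51), so Homework counts as 68.
Weighted total:
  Discussion 68 × 0.31 = 21.08
  Case studies 84 × 0.06 = 5.04
  Oral exam 70 × 0.19 = 13.3
  Homework 68 × 0.09 = 6.12
  Fieldwork 55 × 0.18 = 9.9
  Term paper 81 × 0.12 = 9.72
  Weekly reports 83 × 0.05 = 4.15
Sum = 69.31
69.31 is ≥ 68.5 and < 86 → Proficient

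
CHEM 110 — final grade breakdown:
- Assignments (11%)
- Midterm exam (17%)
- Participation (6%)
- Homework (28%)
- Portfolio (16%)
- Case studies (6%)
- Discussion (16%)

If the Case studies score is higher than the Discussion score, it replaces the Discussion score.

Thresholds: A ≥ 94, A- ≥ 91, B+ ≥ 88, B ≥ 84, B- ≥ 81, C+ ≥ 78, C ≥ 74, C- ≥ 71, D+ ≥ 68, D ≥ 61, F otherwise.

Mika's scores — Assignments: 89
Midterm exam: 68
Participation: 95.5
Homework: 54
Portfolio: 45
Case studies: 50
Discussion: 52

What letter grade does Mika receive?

Case studies (50) ≤ Discussion (52), so Discussion stays at 52.
Weighted total:
  Assignments 89 × 0.11 = 9.79
  Midterm exam 68 × 0.17 = 11.56
  Participation 95.5 × 0.06 = 5.73
  Homework 54 × 0.28 = 15.12
  Portfolio 45 × 0.16 = 7.2
  Case studies 50 × 0.06 = 3
  Discussion 52 × 0.16 = 8.32
Sum = 60.72
60.72 < 61 → F

F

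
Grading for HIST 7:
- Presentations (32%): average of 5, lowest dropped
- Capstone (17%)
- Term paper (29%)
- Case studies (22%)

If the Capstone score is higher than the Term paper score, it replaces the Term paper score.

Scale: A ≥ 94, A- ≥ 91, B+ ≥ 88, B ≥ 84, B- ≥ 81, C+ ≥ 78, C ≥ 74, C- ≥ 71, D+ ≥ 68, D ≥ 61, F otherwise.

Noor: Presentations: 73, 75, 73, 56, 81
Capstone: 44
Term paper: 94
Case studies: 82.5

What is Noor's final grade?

C

Presentations: drop 56 → average of remaining 4 = 302/4 = 75.5
Capstone (44) ≤ Term paper (94), so Term paper stays at 94.
Weighted total:
  Presentations 75.5 × 0.32 = 24.16
  Capstone 44 × 0.17 = 7.48
  Term paper 94 × 0.29 = 27.26
  Case studies 82.5 × 0.22 = 18.15
Sum = 77.05
77.05 is ≥ 74 and < 78 → C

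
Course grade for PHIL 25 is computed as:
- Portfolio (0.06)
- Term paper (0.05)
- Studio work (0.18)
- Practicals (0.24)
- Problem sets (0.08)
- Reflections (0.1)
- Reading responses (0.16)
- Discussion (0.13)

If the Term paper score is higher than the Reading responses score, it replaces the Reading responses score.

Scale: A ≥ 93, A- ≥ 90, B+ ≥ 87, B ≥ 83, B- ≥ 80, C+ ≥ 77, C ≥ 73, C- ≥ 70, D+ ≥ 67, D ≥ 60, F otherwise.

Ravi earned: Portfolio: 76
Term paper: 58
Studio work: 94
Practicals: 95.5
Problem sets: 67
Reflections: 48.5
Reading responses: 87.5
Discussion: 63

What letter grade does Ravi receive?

Term paper (58) ≤ Reading responses (87.5), so Reading responses stays at 87.5.
Weighted total:
  Portfolio 76 × 0.06 = 4.56
  Term paper 58 × 0.05 = 2.9
  Studio work 94 × 0.18 = 16.92
  Practicals 95.5 × 0.24 = 22.92
  Problem sets 67 × 0.08 = 5.36
  Reflections 48.5 × 0.1 = 4.85
  Reading responses 87.5 × 0.16 = 14
  Discussion 63 × 0.13 = 8.19
Sum = 79.7
79.7 is ≥ 77 and < 80 → C+

C+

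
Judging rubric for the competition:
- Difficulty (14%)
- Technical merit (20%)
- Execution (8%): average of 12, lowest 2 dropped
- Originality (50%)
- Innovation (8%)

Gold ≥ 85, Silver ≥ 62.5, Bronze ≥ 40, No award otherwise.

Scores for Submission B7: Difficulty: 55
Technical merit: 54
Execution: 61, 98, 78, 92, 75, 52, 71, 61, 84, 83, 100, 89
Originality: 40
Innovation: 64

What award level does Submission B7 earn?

Bronze

Execution: drop 52, 61 → average of remaining 10 = 831/10 = 83.1
Weighted total:
  Difficulty 55 × 0.14 = 7.7
  Technical merit 54 × 0.2 = 10.8
  Execution 83.1 × 0.08 = 6.648
  Originality 40 × 0.5 = 20
  Innovation 64 × 0.08 = 5.12
Sum = 50.268
50.268 is ≥ 40 and < 62.5 → Bronze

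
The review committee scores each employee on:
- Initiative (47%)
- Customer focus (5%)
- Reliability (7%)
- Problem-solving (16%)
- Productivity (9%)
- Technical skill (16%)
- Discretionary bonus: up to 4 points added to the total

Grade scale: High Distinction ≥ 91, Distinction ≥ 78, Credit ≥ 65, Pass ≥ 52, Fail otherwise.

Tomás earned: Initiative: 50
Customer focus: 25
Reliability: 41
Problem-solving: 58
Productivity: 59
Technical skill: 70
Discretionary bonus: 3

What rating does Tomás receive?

Pass

Weighted total:
  Initiative 50 × 0.47 = 23.5
  Customer focus 25 × 0.05 = 1.25
  Reliability 41 × 0.07 = 2.87
  Problem-solving 58 × 0.16 = 9.28
  Productivity 59 × 0.09 = 5.31
  Technical skill 70 × 0.16 = 11.2
Sum = 53.41
Discretionary bonus: 53.41 + 3 = 56.41
56.41 is ≥ 52 and < 65 → Pass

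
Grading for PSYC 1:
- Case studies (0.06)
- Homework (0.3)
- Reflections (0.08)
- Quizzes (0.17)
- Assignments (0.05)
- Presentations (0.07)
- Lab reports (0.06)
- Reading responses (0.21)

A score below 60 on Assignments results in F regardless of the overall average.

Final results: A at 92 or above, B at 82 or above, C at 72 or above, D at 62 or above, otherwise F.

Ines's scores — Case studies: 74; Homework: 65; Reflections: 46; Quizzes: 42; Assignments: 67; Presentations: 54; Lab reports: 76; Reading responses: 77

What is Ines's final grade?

Assignments score 67 ≥ 60: minimum met.
Weighted total:
  Case studies 74 × 0.06 = 4.44
  Homework 65 × 0.3 = 19.5
  Reflections 46 × 0.08 = 3.68
  Quizzes 42 × 0.17 = 7.14
  Assignments 67 × 0.05 = 3.35
  Presentations 54 × 0.07 = 3.78
  Lab reports 76 × 0.06 = 4.56
  Reading responses 77 × 0.21 = 16.17
Sum = 62.62
62.62 is ≥ 62 and < 72 → D

D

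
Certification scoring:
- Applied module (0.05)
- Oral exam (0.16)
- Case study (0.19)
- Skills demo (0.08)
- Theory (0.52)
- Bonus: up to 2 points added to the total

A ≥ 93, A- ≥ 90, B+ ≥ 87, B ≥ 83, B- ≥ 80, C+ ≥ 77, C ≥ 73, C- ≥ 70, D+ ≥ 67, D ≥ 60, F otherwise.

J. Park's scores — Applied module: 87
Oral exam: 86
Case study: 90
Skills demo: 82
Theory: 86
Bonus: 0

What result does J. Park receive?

Weighted total:
  Applied module 87 × 0.05 = 4.35
  Oral exam 86 × 0.16 = 13.76
  Case study 90 × 0.19 = 17.1
  Skills demo 82 × 0.08 = 6.56
  Theory 86 × 0.52 = 44.72
Sum = 86.49
Bonus: 86.49 + 0 = 86.49
86.49 is ≥ 83 and < 87 → B

B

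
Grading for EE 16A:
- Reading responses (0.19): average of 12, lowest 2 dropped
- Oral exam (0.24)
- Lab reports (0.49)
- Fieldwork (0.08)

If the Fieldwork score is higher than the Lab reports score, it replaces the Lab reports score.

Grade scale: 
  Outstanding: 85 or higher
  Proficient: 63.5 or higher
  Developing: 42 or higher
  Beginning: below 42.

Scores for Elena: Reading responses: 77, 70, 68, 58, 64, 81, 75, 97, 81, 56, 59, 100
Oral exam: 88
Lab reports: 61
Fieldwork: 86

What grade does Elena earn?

Proficient

Reading responses: drop 56, 58 → average of remaining 10 = 772/10 = 77.2
Fieldwork (86) > Lab reports (61), so Lab reports counts as 86.
Weighted total:
  Reading responses 77.2 × 0.19 = 14.668
  Oral exam 88 × 0.24 = 21.12
  Lab reports 86 × 0.49 = 42.14
  Fieldwork 86 × 0.08 = 6.88
Sum = 84.808
84.808 is ≥ 63.5 and < 85 → Proficient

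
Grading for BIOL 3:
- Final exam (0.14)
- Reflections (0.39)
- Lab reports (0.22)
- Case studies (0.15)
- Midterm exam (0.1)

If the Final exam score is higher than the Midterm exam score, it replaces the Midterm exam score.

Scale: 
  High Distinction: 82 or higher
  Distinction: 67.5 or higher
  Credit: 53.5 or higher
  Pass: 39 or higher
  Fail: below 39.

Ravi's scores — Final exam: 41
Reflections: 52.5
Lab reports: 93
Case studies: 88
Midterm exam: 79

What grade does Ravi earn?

Final exam (41) ≤ Midterm exam (79), so Midterm exam stays at 79.
Weighted total:
  Final exam 41 × 0.14 = 5.74
  Reflections 52.5 × 0.39 = 20.475
  Lab reports 93 × 0.22 = 20.46
  Case studies 88 × 0.15 = 13.2
  Midterm exam 79 × 0.1 = 7.9
Sum = 67.775
67.775 is ≥ 67.5 and < 82 → Distinction

Distinction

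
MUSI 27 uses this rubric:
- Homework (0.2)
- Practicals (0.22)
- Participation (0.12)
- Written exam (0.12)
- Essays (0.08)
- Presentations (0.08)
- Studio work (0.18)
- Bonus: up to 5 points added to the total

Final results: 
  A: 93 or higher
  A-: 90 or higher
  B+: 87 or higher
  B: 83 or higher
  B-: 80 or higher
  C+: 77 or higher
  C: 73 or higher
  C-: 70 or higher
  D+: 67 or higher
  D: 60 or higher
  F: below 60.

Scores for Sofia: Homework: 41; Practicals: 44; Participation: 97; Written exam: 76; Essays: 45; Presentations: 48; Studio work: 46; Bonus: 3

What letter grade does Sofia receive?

F

Weighted total:
  Homework 41 × 0.2 = 8.2
  Practicals 44 × 0.22 = 9.68
  Participation 97 × 0.12 = 11.64
  Written exam 76 × 0.12 = 9.12
  Essays 45 × 0.08 = 3.6
  Presentations 48 × 0.08 = 3.84
  Studio work 46 × 0.18 = 8.28
Sum = 54.36
Bonus: 54.36 + 3 = 57.36
57.36 < 60 → F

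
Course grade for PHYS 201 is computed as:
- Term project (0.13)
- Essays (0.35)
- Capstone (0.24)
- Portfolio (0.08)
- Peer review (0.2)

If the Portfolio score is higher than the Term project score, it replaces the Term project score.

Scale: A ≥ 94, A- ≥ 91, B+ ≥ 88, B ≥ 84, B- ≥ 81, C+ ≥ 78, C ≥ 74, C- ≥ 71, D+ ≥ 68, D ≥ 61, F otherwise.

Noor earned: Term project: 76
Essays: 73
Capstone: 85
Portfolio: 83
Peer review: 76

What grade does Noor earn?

C+

Portfolio (83) > Term project (76), so Term project counts as 83.
Weighted total:
  Term project 83 × 0.13 = 10.79
  Essays 73 × 0.35 = 25.55
  Capstone 85 × 0.24 = 20.4
  Portfolio 83 × 0.08 = 6.64
  Peer review 76 × 0.2 = 15.2
Sum = 78.58
78.58 is ≥ 78 and < 81 → C+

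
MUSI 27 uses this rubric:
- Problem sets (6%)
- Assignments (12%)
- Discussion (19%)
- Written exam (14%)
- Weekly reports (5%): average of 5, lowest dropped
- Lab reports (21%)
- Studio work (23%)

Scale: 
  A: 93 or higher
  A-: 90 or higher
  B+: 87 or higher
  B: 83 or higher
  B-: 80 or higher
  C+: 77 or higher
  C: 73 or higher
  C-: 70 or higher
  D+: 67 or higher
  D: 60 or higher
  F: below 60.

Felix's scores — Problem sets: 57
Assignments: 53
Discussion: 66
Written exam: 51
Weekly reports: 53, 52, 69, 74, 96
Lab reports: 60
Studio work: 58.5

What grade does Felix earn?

F

Weekly reports: drop 52 → average of remaining 4 = 292/4 = 73
Weighted total:
  Problem sets 57 × 0.06 = 3.42
  Assignments 53 × 0.12 = 6.36
  Discussion 66 × 0.19 = 12.54
  Written exam 51 × 0.14 = 7.14
  Weekly reports 73 × 0.05 = 3.65
  Lab reports 60 × 0.21 = 12.6
  Studio work 58.5 × 0.23 = 13.455
Sum = 59.165
59.165 < 60 → F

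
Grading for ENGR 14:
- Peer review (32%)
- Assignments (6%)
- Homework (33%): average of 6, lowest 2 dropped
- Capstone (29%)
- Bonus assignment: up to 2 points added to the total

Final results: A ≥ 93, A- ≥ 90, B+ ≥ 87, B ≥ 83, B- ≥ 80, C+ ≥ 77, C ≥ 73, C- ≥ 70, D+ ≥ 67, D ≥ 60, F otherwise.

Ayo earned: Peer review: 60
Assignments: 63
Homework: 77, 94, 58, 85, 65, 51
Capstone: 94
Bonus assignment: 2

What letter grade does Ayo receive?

Homework: drop 51, 58 → average of remaining 4 = 321/4 = 80.25
Weighted total:
  Peer review 60 × 0.32 = 19.2
  Assignments 63 × 0.06 = 3.78
  Homework 80.25 × 0.33 = 26.4825
  Capstone 94 × 0.29 = 27.26
Sum = 76.7225
Bonus assignment: 76.7225 + 2 = 78.7225
78.7225 is ≥ 77 and < 80 → C+

C+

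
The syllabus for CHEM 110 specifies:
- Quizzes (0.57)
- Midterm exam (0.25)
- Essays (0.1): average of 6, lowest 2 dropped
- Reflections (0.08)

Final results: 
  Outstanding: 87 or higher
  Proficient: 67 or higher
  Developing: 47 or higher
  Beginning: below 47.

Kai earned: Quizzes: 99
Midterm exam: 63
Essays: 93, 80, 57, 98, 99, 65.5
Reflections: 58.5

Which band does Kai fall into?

Essays: drop 57, 65.5 → average of remaining 4 = 370/4 = 92.5
Weighted total:
  Quizzes 99 × 0.57 = 56.43
  Midterm exam 63 × 0.25 = 15.75
  Essays 92.5 × 0.1 = 9.25
  Reflections 58.5 × 0.08 = 4.68
Sum = 86.11
86.11 is ≥ 67 and < 87 → Proficient

Proficient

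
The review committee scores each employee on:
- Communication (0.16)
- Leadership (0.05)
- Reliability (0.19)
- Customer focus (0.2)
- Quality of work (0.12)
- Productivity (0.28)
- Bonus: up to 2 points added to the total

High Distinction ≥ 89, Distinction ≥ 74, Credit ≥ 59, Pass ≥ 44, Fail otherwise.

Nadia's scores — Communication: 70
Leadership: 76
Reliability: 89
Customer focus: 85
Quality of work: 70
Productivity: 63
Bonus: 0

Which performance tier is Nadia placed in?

Distinction

Weighted total:
  Communication 70 × 0.16 = 11.2
  Leadership 76 × 0.05 = 3.8
  Reliability 89 × 0.19 = 16.91
  Customer focus 85 × 0.2 = 17
  Quality of work 70 × 0.12 = 8.4
  Productivity 63 × 0.28 = 17.64
Sum = 74.95
Bonus: 74.95 + 0 = 74.95
74.95 is ≥ 74 and < 89 → Distinction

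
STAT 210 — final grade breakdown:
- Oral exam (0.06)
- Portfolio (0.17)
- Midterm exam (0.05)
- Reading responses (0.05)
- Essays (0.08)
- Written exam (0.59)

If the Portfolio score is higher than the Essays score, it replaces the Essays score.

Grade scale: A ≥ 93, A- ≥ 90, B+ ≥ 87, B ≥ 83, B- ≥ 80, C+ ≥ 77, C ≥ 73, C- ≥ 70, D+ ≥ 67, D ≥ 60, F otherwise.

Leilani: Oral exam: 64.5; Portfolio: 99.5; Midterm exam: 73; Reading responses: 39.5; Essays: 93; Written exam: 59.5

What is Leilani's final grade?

D+

Portfolio (99.5) > Essays (93), so Essays counts as 99.5.
Weighted total:
  Oral exam 64.5 × 0.06 = 3.87
  Portfolio 99.5 × 0.17 = 16.915
  Midterm exam 73 × 0.05 = 3.65
  Reading responses 39.5 × 0.05 = 1.975
  Essays 99.5 × 0.08 = 7.96
  Written exam 59.5 × 0.59 = 35.105
Sum = 69.475
69.475 is ≥ 67 and < 70 → D+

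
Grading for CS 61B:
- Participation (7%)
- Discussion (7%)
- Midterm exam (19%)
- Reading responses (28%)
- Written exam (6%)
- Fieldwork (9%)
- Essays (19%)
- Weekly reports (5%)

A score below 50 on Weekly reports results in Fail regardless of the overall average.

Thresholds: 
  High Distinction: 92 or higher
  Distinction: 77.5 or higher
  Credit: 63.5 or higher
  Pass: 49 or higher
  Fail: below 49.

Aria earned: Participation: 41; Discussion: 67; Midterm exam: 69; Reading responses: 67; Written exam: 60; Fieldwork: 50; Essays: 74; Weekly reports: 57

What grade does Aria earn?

Credit

Weekly reports score 57 ≥ 50: minimum met.
Weighted total:
  Participation 41 × 0.07 = 2.87
  Discussion 67 × 0.07 = 4.69
  Midterm exam 69 × 0.19 = 13.11
  Reading responses 67 × 0.28 = 18.76
  Written exam 60 × 0.06 = 3.6
  Fieldwork 50 × 0.09 = 4.5
  Essays 74 × 0.19 = 14.06
  Weekly reports 57 × 0.05 = 2.85
Sum = 64.44
64.44 is ≥ 63.5 and < 77.5 → Credit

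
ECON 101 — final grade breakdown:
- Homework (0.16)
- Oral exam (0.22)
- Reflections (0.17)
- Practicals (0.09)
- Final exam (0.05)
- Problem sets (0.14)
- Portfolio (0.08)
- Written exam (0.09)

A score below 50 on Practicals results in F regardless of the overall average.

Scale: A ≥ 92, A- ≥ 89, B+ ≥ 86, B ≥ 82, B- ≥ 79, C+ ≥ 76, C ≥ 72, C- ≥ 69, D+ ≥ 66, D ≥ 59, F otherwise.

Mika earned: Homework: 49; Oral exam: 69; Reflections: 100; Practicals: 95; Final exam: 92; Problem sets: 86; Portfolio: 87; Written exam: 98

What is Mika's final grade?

Practicals score 95 ≥ 50: minimum met.
Weighted total:
  Homework 49 × 0.16 = 7.84
  Oral exam 69 × 0.22 = 15.18
  Reflections 100 × 0.17 = 17
  Practicals 95 × 0.09 = 8.55
  Final exam 92 × 0.05 = 4.6
  Problem sets 86 × 0.14 = 12.04
  Portfolio 87 × 0.08 = 6.96
  Written exam 98 × 0.09 = 8.82
Sum = 80.99
80.99 is ≥ 79 and < 82 → B-

B-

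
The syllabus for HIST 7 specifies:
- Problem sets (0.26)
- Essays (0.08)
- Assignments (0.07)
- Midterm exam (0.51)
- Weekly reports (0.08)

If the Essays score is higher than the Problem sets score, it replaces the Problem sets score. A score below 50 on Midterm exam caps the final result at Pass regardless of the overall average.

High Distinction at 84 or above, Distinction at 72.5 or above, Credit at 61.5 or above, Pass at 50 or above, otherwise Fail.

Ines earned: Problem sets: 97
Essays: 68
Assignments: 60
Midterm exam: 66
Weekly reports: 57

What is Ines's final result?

Distinction

Essays (68) ≤ Problem sets (97), so Problem sets stays at 97.
Midterm exam score 66 ≥ 50: minimum met.
Weighted total:
  Problem sets 97 × 0.26 = 25.22
  Essays 68 × 0.08 = 5.44
  Assignments 60 × 0.07 = 4.2
  Midterm exam 66 × 0.51 = 33.66
  Weekly reports 57 × 0.08 = 4.56
Sum = 73.08
73.08 is ≥ 72.5 and < 84 → Distinction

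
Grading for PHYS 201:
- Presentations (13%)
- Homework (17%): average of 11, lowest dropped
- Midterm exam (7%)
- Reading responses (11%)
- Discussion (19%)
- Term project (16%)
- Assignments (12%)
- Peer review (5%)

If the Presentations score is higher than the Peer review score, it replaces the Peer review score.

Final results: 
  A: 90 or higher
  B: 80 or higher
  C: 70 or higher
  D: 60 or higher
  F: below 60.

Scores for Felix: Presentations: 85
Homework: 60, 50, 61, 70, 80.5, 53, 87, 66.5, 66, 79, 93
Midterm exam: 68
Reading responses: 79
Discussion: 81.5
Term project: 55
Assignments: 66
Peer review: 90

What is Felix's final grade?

Homework: drop 50 → average of remaining 10 = 716/10 = 71.6
Presentations (85) ≤ Peer review (90), so Peer review stays at 90.
Weighted total:
  Presentations 85 × 0.13 = 11.05
  Homework 71.6 × 0.17 = 12.172
  Midterm exam 68 × 0.07 = 4.76
  Reading responses 79 × 0.11 = 8.69
  Discussion 81.5 × 0.19 = 15.485
  Term project 55 × 0.16 = 8.8
  Assignments 66 × 0.12 = 7.92
  Peer review 90 × 0.05 = 4.5
Sum = 73.377
73.377 is ≥ 70 and < 80 → C

C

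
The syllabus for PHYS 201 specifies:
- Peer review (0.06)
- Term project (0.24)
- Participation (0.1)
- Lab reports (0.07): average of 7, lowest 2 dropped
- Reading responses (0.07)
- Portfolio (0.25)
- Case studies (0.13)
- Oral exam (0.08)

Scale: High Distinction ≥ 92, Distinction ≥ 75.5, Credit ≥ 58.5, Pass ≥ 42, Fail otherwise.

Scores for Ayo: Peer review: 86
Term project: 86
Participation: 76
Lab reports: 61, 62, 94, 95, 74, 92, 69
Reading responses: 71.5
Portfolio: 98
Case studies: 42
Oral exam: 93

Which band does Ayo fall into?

Lab reports: drop 61, 62 → average of remaining 5 = 424/5 = 84.8
Weighted total:
  Peer review 86 × 0.06 = 5.16
  Term project 86 × 0.24 = 20.64
  Participation 76 × 0.1 = 7.6
  Lab reports 84.8 × 0.07 = 5.936
  Reading responses 71.5 × 0.07 = 5.005
  Portfolio 98 × 0.25 = 24.5
  Case studies 42 × 0.13 = 5.46
  Oral exam 93 × 0.08 = 7.44
Sum = 81.741
81.741 is ≥ 75.5 and < 92 → Distinction

Distinction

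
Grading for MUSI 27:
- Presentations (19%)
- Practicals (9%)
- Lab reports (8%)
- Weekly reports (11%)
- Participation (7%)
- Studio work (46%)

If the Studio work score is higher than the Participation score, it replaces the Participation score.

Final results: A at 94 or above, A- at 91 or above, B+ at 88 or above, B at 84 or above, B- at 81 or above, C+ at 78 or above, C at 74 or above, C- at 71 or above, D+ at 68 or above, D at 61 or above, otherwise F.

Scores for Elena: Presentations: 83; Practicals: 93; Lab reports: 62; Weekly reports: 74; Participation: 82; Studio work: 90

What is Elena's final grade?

B

Studio work (90) > Participation (82), so Participation counts as 90.
Weighted total:
  Presentations 83 × 0.19 = 15.77
  Practicals 93 × 0.09 = 8.37
  Lab reports 62 × 0.08 = 4.96
  Weekly reports 74 × 0.11 = 8.14
  Participation 90 × 0.07 = 6.3
  Studio work 90 × 0.46 = 41.4
Sum = 84.94
84.94 is ≥ 84 and < 88 → B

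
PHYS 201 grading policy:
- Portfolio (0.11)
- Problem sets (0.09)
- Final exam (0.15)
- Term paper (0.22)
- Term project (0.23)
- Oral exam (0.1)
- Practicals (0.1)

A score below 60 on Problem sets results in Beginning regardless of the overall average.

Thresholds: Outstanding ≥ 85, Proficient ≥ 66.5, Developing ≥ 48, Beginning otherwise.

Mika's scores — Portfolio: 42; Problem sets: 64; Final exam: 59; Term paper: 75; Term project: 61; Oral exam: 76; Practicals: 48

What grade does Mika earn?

Problem sets score 64 ≥ 60: minimum met.
Weighted total:
  Portfolio 42 × 0.11 = 4.62
  Problem sets 64 × 0.09 = 5.76
  Final exam 59 × 0.15 = 8.85
  Term paper 75 × 0.22 = 16.5
  Term project 61 × 0.23 = 14.03
  Oral exam 76 × 0.1 = 7.6
  Practicals 48 × 0.1 = 4.8
Sum = 62.16
62.16 is ≥ 48 and < 66.5 → Developing

Developing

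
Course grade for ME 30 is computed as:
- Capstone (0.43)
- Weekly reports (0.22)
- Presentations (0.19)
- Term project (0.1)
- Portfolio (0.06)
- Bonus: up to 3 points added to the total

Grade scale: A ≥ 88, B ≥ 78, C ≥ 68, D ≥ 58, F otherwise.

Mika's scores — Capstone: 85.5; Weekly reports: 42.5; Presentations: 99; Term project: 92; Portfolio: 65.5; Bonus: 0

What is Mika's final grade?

B

Weighted total:
  Capstone 85.5 × 0.43 = 36.765
  Weekly reports 42.5 × 0.22 = 9.35
  Presentations 99 × 0.19 = 18.81
  Term project 92 × 0.1 = 9.2
  Portfolio 65.5 × 0.06 = 3.93
Sum = 78.055
Bonus: 78.055 + 0 = 78.055
78.055 is ≥ 78 and < 88 → B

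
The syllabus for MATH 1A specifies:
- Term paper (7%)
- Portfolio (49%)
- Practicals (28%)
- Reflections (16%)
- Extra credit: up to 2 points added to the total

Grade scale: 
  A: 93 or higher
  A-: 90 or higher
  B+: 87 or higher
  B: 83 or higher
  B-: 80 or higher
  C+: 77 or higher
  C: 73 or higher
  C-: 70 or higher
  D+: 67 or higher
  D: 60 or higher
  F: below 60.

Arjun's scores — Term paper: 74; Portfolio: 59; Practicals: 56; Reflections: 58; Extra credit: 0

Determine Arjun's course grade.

F

Weighted total:
  Term paper 74 × 0.07 = 5.18
  Portfolio 59 × 0.49 = 28.91
  Practicals 56 × 0.28 = 15.68
  Reflections 58 × 0.16 = 9.28
Sum = 59.05
Extra credit: 59.05 + 0 = 59.05
59.05 < 60 → F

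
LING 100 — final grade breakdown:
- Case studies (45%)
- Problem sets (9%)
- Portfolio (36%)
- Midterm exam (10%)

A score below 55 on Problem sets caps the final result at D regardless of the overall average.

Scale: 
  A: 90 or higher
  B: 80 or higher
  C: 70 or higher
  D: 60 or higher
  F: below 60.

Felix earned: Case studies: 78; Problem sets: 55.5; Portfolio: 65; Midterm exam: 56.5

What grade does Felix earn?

D

Problem sets score 55.5 ≥ 55: minimum met.
Weighted total:
  Case studies 78 × 0.45 = 35.1
  Problem sets 55.5 × 0.09 = 4.995
  Portfolio 65 × 0.36 = 23.4
  Midterm exam 56.5 × 0.1 = 5.65
Sum = 69.145
69.145 is ≥ 60 and < 70 → D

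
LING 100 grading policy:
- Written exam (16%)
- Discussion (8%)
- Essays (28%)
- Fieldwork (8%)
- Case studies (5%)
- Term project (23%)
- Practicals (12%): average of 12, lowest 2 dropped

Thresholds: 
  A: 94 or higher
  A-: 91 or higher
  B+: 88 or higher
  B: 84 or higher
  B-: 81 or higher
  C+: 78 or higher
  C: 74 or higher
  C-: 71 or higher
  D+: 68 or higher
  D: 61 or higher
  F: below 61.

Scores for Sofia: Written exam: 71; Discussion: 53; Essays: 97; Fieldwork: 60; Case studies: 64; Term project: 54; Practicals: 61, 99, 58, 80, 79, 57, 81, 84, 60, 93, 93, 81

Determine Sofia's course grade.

Practicals: drop 57, 58 → average of remaining 10 = 811/10 = 81.1
Weighted total:
  Written exam 71 × 0.16 = 11.36
  Discussion 53 × 0.08 = 4.24
  Essays 97 × 0.28 = 27.16
  Fieldwork 60 × 0.08 = 4.8
  Case studies 64 × 0.05 = 3.2
  Term project 54 × 0.23 = 12.42
  Practicals 81.1 × 0.12 = 9.732
Sum = 72.912
72.912 is ≥ 71 and < 74 → C-

C-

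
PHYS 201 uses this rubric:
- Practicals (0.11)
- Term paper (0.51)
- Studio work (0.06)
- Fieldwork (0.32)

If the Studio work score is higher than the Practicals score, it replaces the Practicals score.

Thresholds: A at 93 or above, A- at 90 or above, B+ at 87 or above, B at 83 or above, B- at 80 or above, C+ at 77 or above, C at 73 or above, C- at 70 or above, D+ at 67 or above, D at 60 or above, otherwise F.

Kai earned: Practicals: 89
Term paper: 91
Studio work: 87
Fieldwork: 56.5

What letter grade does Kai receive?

Studio work (87) ≤ Practicals (89), so Practicals stays at 89.
Weighted total:
  Practicals 89 × 0.11 = 9.79
  Term paper 91 × 0.51 = 46.41
  Studio work 87 × 0.06 = 5.22
  Fieldwork 56.5 × 0.32 = 18.08
Sum = 79.5
79.5 is ≥ 77 and < 80 → C+

C+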